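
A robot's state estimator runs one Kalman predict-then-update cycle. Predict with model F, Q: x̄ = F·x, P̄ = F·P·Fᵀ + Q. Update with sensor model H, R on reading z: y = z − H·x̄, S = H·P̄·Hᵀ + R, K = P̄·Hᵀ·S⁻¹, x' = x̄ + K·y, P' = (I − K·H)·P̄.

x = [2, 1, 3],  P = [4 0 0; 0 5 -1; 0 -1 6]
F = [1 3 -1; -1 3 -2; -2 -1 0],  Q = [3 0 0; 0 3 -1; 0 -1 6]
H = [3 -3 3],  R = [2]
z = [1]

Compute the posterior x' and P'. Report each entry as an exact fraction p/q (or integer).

x̄ = F·x = [2, -5, -5]
P̄ = F·P·Fᵀ + Q = [64 62 -24; 62 88 -10; -24 -10 27]
y = z − H·x̄ = [-5]
S = H·P̄·Hᵀ + R = [245]
K = P̄·Hᵀ·S⁻¹ = [-66/245; -108/245; 39/245]
x' = x̄ + K·y = [164/49, -137/49, -284/49]
P' = (I − K·H)·P̄ = [11324/245 8062/245 -3306/245; 8062/245 9896/245 1762/245; -3306/245 1762/245 5094/245]

x' = [164/49, -137/49, -284/49]
P' = [11324/245 8062/245 -3306/245; 8062/245 9896/245 1762/245; -3306/245 1762/245 5094/245]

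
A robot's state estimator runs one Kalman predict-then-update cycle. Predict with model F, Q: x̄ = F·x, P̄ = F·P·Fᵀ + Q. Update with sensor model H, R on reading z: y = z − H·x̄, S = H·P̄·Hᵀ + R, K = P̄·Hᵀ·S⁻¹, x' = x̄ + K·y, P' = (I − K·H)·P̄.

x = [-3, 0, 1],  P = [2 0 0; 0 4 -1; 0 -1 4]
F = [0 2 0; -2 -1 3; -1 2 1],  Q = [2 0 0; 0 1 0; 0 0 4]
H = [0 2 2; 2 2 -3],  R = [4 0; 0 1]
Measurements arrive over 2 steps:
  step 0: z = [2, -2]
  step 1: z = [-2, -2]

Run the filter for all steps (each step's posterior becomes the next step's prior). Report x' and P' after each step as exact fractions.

step 0: x̄ = F·x = [0, 9, 4]
step 0: P̄ = F·P·Fᵀ + Q = [18 -14 14; -14 55 3; 14 3 22]
step 0: y = z − H·x̄ = [-24, -8]
step 0: S = H·P̄·Hᵀ + R = [336 82; 82 175]
step 0: K = P̄·Hᵀ·S⁻¹ = [697/13019 -2856/13019; 7157/26038 3754/13019; 121/554 -79/277]
step 0: x' = x̄ + K·y = [6120/13019, 1255/13019, 288/277]
step 0: P' = (I − K·H)·P̄ = [137238/13019 -54630/13019 1192/277; -54630/13019 26897/13019 -420/277; 1192/277 -420/277 541/277]
step 1: x̄ = F·x = [2510/13019, 27113/13019, 9926/13019]
step 1: P̄ = F·P·Fᵀ + Q = [133626/13019 46286/13019 177368/13019; 46286/13019 45343/13019 82033/13019; 177368/13019 82033/13019 349841/13019]
step 1: y = z − H·x̄ = [-100116/13019, -55506/13019]
step 1: S = H·P̄·Hᵀ + R = [2289076/13019 -1187124/13019; -1187124/13019 1134940/13019]
step 1: K = P̄·Hᵀ·S⁻¹ = [1455325/5706566 656003/5706566; 4119521/22826264 3045057/22826264; 6726141/22826264 -3638619/22826264]
step 1: x' = x̄ + K·y = [-6444041/2853283, 1437883/11413132, -9403781/11413132]
step 1: P' = (I − K·H)·P̄ = [8625212/2853283 -5022579/5706566 7933229/5706566; -5022579/5706566 13588563/22826264 -5349521/22826264; 7933229/5706566 -5349521/22826264 18801803/22826264]

step 0: x' = [6120/13019, 1255/13019, 288/277], P' = [137238/13019 -54630/13019 1192/277; -54630/13019 26897/13019 -420/277; 1192/277 -420/277 541/277]
step 1: x' = [-6444041/2853283, 1437883/11413132, -9403781/11413132], P' = [8625212/2853283 -5022579/5706566 7933229/5706566; -5022579/5706566 13588563/22826264 -5349521/22826264; 7933229/5706566 -5349521/22826264 18801803/22826264]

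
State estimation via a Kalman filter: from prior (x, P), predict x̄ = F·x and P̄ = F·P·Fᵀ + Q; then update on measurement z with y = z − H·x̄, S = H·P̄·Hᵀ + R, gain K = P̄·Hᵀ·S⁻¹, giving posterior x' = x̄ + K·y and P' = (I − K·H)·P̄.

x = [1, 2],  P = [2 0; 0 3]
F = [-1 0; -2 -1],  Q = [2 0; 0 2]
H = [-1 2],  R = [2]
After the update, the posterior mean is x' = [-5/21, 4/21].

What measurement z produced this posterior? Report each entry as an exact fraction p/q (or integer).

z = [1]

x̄ = F·x = [-1, -4]
P̄ = F·P·Fᵀ + Q = [4 4; 4 13]
S = H·P̄·Hᵀ + R = [42]
K = P̄·Hᵀ·S⁻¹ = [2/21; 11/21]
x' − x̄ = [16/21, 88/21] = K·y
y = (KᵀK)⁻¹·Kᵀ·(x' − x̄) = [8]
z = y + H·x̄ = [8] + [-7] = [1]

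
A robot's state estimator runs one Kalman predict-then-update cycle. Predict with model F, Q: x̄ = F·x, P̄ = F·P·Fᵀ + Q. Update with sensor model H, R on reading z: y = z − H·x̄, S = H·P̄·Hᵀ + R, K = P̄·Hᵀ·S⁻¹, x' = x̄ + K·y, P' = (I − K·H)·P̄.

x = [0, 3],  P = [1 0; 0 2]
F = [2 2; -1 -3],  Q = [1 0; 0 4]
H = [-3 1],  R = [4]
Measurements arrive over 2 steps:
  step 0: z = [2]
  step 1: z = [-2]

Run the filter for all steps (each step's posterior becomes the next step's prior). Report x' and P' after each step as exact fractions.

step 0: x' = [-169/228, -167/228], P' = [155/228 253/228; 253/228 1019/228]
step 1: x' = [16313/62944, -10095/8992], P' = [18255/31472 3639/4496; 3639/4496 16217/4496]

step 0: x̄ = F·x = [6, -9]
step 0: P̄ = F·P·Fᵀ + Q = [13 -14; -14 23]
step 0: y = z − H·x̄ = [29]
step 0: S = H·P̄·Hᵀ + R = [228]
step 0: K = P̄·Hᵀ·S⁻¹ = [-53/228; 65/228]
step 0: x' = x̄ + K·y = [-169/228, -167/228]
step 0: P' = (I − K·H)·P̄ = [155/228 253/228; 253/228 1019/228]
step 1: x̄ = F·x = [-56/19, 335/114]
step 1: P̄ = F·P·Fᵀ + Q = [579/19 -704/19; -704/19 2939/57]
step 1: y = z − H·x̄ = [-1571/114]
step 1: S = H·P̄·Hᵀ + R = [31472/57]
step 1: K = P̄·Hᵀ·S⁻¹ = [-7323/31472; 1325/4496]
step 1: x' = x̄ + K·y = [16313/62944, -10095/8992]
step 1: P' = (I − K·H)·P̄ = [18255/31472 3639/4496; 3639/4496 16217/4496]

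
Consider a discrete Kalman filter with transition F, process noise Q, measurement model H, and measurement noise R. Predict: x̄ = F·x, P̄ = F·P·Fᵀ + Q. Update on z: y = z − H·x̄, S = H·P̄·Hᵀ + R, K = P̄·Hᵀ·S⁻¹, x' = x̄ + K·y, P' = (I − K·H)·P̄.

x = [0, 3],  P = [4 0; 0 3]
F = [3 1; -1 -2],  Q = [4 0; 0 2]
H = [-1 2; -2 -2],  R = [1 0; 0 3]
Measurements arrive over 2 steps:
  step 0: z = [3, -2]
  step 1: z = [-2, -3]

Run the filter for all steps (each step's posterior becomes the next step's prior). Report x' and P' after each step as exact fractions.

step 0: x̄ = F·x = [3, -6]
step 0: P̄ = F·P·Fᵀ + Q = [43 -18; -18 18]
step 0: y = z − H·x̄ = [18, -8]
step 0: S = H·P̄·Hᵀ + R = [188 50; 50 103]
step 0: K = P̄·Hᵀ·S⁻¹ = [-5637/16864 -2725/8432; 2781/8432 -675/4216]
step 0: x' = x̄ + K·y = [-3637/8432, 5133/4216]
step 0: P' = (I − K·H)·P̄ = [7329/16864 423/8432; 423/8432 801/4216]
step 1: x̄ = F·x = [-645/8432, -545/272]
step 1: P̄ = F·P·Fᵀ + Q = [141697/16864 -1107/544; -1107/544 1847/544]
step 1: y = z − H·x̄ = [16281/8432, -7547/1054]
step 1: S = H·P̄·Hᵀ + R = [524857/16864 15375/2108; 15375/2108 17871/527]
step 1: K = P̄·Hᵀ·S⁻¹ = [-1855371/5633737 -5149880/16901211; 1793871/5633737 -2513440/16901211]
step 1: x' = x̄ + K·y = [24834676/16901211, -5476336/16901211]
step 1: P' = (I − K·H)·P̄ = [7005251/16901211 719569/16901211; 719569/16901211 3050591/16901211]

step 0: x' = [-3637/8432, 5133/4216], P' = [7329/16864 423/8432; 423/8432 801/4216]
step 1: x' = [24834676/16901211, -5476336/16901211], P' = [7005251/16901211 719569/16901211; 719569/16901211 3050591/16901211]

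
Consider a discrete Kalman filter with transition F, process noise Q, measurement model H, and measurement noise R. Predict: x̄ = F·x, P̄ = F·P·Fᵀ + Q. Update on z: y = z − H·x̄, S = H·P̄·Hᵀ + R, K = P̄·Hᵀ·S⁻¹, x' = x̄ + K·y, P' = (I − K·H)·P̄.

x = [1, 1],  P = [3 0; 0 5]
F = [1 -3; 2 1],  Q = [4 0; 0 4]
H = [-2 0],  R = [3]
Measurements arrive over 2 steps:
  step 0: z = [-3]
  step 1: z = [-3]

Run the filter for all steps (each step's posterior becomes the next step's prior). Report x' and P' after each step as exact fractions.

step 0: x' = [306/211, 507/211], P' = [156/211 -27/211; -27/211 4107/211]
step 1: x' = [225105/153133, 467373/153133], P' = [114375/153133 -35622/153133; -35622/153133 1294837/153133]

step 0: x̄ = F·x = [-2, 3]
step 0: P̄ = F·P·Fᵀ + Q = [52 -9; -9 21]
step 0: y = z − H·x̄ = [-7]
step 0: S = H·P̄·Hᵀ + R = [211]
step 0: K = P̄·Hᵀ·S⁻¹ = [-104/211; 18/211]
step 0: x' = x̄ + K·y = [306/211, 507/211]
step 0: P' = (I − K·H)·P̄ = [156/211 -27/211; -27/211 4107/211]
step 1: x̄ = F·x = [-1215/211, 1119/211]
step 1: P̄ = F·P·Fᵀ + Q = [38125/211 -11874/211; -11874/211 5467/211]
step 1: y = z − H·x̄ = [-3063/211]
step 1: S = H·P̄·Hᵀ + R = [153133/211]
step 1: K = P̄·Hᵀ·S⁻¹ = [-76250/153133; 23748/153133]
step 1: x' = x̄ + K·y = [225105/153133, 467373/153133]
step 1: P' = (I − K·H)·P̄ = [114375/153133 -35622/153133; -35622/153133 1294837/153133]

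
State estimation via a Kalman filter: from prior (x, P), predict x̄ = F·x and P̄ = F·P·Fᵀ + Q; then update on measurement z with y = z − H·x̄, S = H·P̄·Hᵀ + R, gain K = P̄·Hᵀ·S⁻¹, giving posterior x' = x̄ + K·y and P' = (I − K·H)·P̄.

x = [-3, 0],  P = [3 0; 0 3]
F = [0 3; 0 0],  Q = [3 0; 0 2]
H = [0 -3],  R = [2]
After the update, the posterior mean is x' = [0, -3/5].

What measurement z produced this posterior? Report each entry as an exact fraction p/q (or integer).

x̄ = F·x = [0, 0]
P̄ = F·P·Fᵀ + Q = [30 0; 0 2]
S = H·P̄·Hᵀ + R = [20]
K = P̄·Hᵀ·S⁻¹ = [0; -3/10]
x' − x̄ = [0, -3/5] = K·y
y = (KᵀK)⁻¹·Kᵀ·(x' − x̄) = [2]
z = y + H·x̄ = [2] + [0] = [2]

z = [2]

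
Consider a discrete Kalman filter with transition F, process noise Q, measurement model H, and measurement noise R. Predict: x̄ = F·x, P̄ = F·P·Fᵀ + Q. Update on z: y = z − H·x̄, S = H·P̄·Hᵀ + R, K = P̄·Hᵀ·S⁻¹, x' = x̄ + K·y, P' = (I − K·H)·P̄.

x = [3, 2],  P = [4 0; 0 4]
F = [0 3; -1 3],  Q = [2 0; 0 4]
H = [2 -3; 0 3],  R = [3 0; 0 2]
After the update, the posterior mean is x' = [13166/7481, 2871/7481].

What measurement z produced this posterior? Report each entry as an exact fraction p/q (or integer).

x̄ = F·x = [6, 3]
P̄ = F·P·Fᵀ + Q = [38 36; 36 44]
S = H·P̄·Hᵀ + R = [119 -180; -180 398]
K = P̄·Hᵀ·S⁻¹ = [3352/7481 3546/7481; -60/7481 2454/7481]
x' − x̄ = [-31720/7481, -19572/7481] = K·y
y = (KᵀK)⁻¹·Kᵀ·(x' − x̄) = [-1, -8]
z = y + H·x̄ = [-1, -8] + [3, 9] = [2, 1]

z = [2, 1]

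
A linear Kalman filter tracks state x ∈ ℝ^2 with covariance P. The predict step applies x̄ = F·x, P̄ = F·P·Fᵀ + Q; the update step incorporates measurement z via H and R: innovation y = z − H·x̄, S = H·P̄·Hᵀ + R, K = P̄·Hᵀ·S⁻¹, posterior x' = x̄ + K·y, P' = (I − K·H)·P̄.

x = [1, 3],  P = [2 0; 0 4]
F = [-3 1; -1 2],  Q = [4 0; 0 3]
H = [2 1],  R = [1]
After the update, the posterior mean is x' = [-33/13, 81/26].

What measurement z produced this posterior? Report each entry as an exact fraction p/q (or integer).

x̄ = F·x = [0, 5]
P̄ = F·P·Fᵀ + Q = [26 14; 14 21]
S = H·P̄·Hᵀ + R = [182]
K = P̄·Hᵀ·S⁻¹ = [33/91; 7/26]
x' − x̄ = [-33/13, -49/26] = K·y
y = (KᵀK)⁻¹·Kᵀ·(x' − x̄) = [-7]
z = y + H·x̄ = [-7] + [5] = [-2]

z = [-2]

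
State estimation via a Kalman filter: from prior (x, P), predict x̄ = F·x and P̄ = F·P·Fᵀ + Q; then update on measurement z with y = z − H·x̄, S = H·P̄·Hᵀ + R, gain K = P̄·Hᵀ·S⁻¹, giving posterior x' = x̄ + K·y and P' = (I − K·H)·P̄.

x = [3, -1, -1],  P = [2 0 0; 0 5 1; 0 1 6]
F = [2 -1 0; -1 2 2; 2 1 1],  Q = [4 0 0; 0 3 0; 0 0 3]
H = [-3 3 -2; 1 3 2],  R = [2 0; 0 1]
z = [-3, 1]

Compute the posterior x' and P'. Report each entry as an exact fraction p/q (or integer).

x̄ = F·x = [7, -7, 4]
P̄ = F·P·Fᵀ + Q = [17 -16 2; -16 57 22; 2 22 24]
y = z − H·x̄ = [47, 7]
S = H·P̄·Hᵀ + R = [812 446; 446 803]
K = P̄·Hᵀ·S⁻¹ = [-70667/453120 12007/226560; 17257/151040 13923/75520; -2105/22656 2221/11328]
x' = x̄ + K·y = [18589/453120, -51279/151040, 22783/22656]
P' = (I − K·H)·P̄ = [1072717/453120 112673/151040 -51569/22656; 112673/151040 47951/151040 -5717/7552; -51569/22656 -5717/7552 13433/5664]

x' = [18589/453120, -51279/151040, 22783/22656]
P' = [1072717/453120 112673/151040 -51569/22656; 112673/151040 47951/151040 -5717/7552; -51569/22656 -5717/7552 13433/5664]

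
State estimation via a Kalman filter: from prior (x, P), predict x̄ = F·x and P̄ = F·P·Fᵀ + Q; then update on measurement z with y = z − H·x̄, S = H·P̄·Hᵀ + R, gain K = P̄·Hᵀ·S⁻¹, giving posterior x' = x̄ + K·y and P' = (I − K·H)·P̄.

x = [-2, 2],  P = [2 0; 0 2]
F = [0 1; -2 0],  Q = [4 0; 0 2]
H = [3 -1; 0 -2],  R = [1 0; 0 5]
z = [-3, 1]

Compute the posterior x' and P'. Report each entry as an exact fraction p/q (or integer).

x̄ = F·x = [2, 4]
P̄ = F·P·Fᵀ + Q = [6 0; 0 10]
y = z − H·x̄ = [-5, 9]
S = H·P̄·Hᵀ + R = [65 20; 20 45]
K = P̄·Hᵀ·S⁻¹ = [162/505 -72/505; -2/101 -44/101]
x' = x̄ + K·y = [-448/505, 18/101]
P' = (I − K·H)·P̄ = [114/505 36/101; 36/101 110/101]

x' = [-448/505, 18/101]
P' = [114/505 36/101; 36/101 110/101]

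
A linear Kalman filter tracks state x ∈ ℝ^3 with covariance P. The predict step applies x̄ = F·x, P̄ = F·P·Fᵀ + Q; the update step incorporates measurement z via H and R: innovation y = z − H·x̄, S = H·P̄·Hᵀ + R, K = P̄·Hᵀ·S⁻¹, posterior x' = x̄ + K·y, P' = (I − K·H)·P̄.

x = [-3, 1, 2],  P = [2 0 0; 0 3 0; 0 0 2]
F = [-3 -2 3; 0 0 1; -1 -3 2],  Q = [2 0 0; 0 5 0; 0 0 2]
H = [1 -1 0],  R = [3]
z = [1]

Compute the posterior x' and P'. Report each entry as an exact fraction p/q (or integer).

x' = [23/6, 53/24, -8/3]
P' = [29/3 83/12 20/3; 83/12 335/48 14/3; 20/3 14/3 53/3]

x̄ = F·x = [13, 2, 4]
P̄ = F·P·Fᵀ + Q = [50 6 36; 6 7 4; 36 4 39]
y = z − H·x̄ = [-10]
S = H·P̄·Hᵀ + R = [48]
K = P̄·Hᵀ·S⁻¹ = [11/12; -1/48; 2/3]
x' = x̄ + K·y = [23/6, 53/24, -8/3]
P' = (I − K·H)·P̄ = [29/3 83/12 20/3; 83/12 335/48 14/3; 20/3 14/3 53/3]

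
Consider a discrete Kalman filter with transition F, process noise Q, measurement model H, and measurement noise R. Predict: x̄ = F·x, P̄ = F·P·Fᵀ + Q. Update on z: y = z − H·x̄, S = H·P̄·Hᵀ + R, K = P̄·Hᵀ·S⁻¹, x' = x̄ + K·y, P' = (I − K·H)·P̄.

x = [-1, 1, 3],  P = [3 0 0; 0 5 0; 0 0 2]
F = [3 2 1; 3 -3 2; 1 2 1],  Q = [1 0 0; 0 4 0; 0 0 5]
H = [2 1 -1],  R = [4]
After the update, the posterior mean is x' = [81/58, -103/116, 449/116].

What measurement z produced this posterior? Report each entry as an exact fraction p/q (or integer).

z = [-2]

x̄ = F·x = [2, 0, 4]
P̄ = F·P·Fᵀ + Q = [50 1 31; 1 84 -17; 31 -17 30]
S = H·P̄·Hᵀ + R = [232]
K = P̄·Hᵀ·S⁻¹ = [35/116; 103/232; 15/232]
x' − x̄ = [-35/58, -103/116, -15/116] = K·y
y = (KᵀK)⁻¹·Kᵀ·(x' − x̄) = [-2]
z = y + H·x̄ = [-2] + [0] = [-2]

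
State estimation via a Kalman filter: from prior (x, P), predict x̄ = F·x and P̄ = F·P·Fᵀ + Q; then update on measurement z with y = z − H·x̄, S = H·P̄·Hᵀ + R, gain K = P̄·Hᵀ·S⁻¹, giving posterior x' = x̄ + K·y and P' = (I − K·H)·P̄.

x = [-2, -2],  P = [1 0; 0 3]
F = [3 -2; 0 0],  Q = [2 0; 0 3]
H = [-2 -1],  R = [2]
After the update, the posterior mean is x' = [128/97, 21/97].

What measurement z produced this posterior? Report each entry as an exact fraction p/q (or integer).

x̄ = F·x = [-2, 0]
P̄ = F·P·Fᵀ + Q = [23 0; 0 3]
S = H·P̄·Hᵀ + R = [97]
K = P̄·Hᵀ·S⁻¹ = [-46/97; -3/97]
x' − x̄ = [322/97, 21/97] = K·y
y = (KᵀK)⁻¹·Kᵀ·(x' − x̄) = [-7]
z = y + H·x̄ = [-7] + [4] = [-3]

z = [-3]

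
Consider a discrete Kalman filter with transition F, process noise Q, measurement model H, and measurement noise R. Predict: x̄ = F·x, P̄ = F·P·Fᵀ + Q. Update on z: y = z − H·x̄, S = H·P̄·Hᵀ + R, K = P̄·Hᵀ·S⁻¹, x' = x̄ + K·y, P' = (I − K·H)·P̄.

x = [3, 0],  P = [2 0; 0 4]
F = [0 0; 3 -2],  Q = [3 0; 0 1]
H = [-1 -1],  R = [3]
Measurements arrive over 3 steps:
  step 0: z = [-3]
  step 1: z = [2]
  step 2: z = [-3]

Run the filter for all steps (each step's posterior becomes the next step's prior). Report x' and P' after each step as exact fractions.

step 0: x̄ = F·x = [0, 9]
step 0: P̄ = F·P·Fᵀ + Q = [3 0; 0 35]
step 0: y = z − H·x̄ = [6]
step 0: S = H·P̄·Hᵀ + R = [41]
step 0: K = P̄·Hᵀ·S⁻¹ = [-3/41; -35/41]
step 0: x' = x̄ + K·y = [-18/41, 159/41]
step 0: P' = (I − K·H)·P̄ = [114/41 -105/41; -105/41 210/41]
step 1: x̄ = F·x = [0, -372/41]
step 1: P̄ = F·P·Fᵀ + Q = [3 0; 0 3167/41]
step 1: y = z − H·x̄ = [-290/41]
step 1: S = H·P̄·Hᵀ + R = [3413/41]
step 1: K = P̄·Hᵀ·S⁻¹ = [-123/3413; -3167/3413]
step 1: x' = x̄ + K·y = [870/3413, -8566/3413]
step 1: P' = (I − K·H)·P̄ = [9870/3413 -9501/3413; -9501/3413 19002/3413]
step 2: x̄ = F·x = [0, 19742/3413]
step 2: P̄ = F·P·Fᵀ + Q = [3 0; 0 282263/3413]
step 2: y = z − H·x̄ = [9503/3413]
step 2: S = H·P̄·Hᵀ + R = [302741/3413]
step 2: K = P̄·Hᵀ·S⁻¹ = [-10239/302741; -282263/302741]
step 2: x' = x̄ + K·y = [-28509/302741, 965241/302741]
step 2: P' = (I − K·H)·P̄ = [877506/302741 -846789/302741; -846789/302741 1693578/302741]

step 0: x' = [-18/41, 159/41], P' = [114/41 -105/41; -105/41 210/41]
step 1: x' = [870/3413, -8566/3413], P' = [9870/3413 -9501/3413; -9501/3413 19002/3413]
step 2: x' = [-28509/302741, 965241/302741], P' = [877506/302741 -846789/302741; -846789/302741 1693578/302741]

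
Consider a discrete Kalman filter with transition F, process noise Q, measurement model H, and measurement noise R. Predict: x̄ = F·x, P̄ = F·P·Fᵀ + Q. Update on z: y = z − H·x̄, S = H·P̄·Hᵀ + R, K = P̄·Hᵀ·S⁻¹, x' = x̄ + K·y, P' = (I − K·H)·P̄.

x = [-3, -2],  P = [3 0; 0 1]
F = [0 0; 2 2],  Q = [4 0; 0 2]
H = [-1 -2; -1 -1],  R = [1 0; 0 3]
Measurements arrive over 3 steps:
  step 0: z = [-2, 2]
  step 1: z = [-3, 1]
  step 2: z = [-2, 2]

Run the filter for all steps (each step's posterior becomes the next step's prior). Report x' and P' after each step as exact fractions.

step 0: x̄ = F·x = [0, -10]
step 0: P̄ = F·P·Fᵀ + Q = [4 0; 0 18]
step 0: y = z − H·x̄ = [-22, -8]
step 0: S = H·P̄·Hᵀ + R = [77 40; 40 25]
step 0: K = P̄·Hᵀ·S⁻¹ = [12/65 -148/325; -36/65 54/325]
step 0: x' = x̄ + K·y = [-136/325, 278/325]
step 0: P' = (I − K·H)·P̄ = [948/325 -504/325; -504/325 342/325]
step 1: x̄ = F·x = [0, 284/325]
step 1: P̄ = F·P·Fᵀ + Q = [4 0; 0 1778/325]
step 1: y = z − H·x̄ = [-407/325, 609/325]
step 1: S = H·P̄·Hᵀ + R = [8737/325 4856/325; 4856/325 4053/325]
step 1: K = P̄·Hᵀ·S⁻¹ = [3212/36401 -15524/36401; -17780/36401 5334/36401]
step 1: x' = x̄ + K·y = [-33112/36401, 64070/36401]
step 1: P' = (I − K·H)·P̄ = [96356/36401 -49784/36401; -49784/36401 33782/36401]
step 2: x̄ = F·x = [0, 61916/36401]
step 2: P̄ = F·P·Fᵀ + Q = [4 0; 0 195082/36401]
step 2: y = z − H·x̄ = [51030/36401, 134718/36401]
step 2: S = H·P̄·Hᵀ + R = [962333/36401 535768/36401; 535768/36401 449889/36401]
step 2: K = P̄·Hᵀ·S⁻¹ = [343516/4008013 -1706260/4008013; -1950820/4008013 585246/4008013]
step 2: x' = x̄ + K·y = [-5833200/4008013, 6248536/4008013]
step 2: P' = (I − K·H)·P̄ = [10581076/4008013 -5462296/4008013; -5462296/4008013 3706558/4008013]

step 0: x' = [-136/325, 278/325], P' = [948/325 -504/325; -504/325 342/325]
step 1: x' = [-33112/36401, 64070/36401], P' = [96356/36401 -49784/36401; -49784/36401 33782/36401]
step 2: x' = [-5833200/4008013, 6248536/4008013], P' = [10581076/4008013 -5462296/4008013; -5462296/4008013 3706558/4008013]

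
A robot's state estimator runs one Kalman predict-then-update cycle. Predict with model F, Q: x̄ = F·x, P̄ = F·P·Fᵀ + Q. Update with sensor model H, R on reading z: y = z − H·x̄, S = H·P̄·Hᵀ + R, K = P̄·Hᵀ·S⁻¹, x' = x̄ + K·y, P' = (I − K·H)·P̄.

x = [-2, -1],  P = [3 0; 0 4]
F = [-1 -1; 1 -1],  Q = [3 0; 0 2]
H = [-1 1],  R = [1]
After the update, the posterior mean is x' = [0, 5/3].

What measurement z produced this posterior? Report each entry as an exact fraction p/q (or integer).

x̄ = F·x = [3, -1]
P̄ = F·P·Fᵀ + Q = [10 1; 1 9]
S = H·P̄·Hᵀ + R = [18]
K = P̄·Hᵀ·S⁻¹ = [-1/2; 4/9]
x' − x̄ = [-3, 8/3] = K·y
y = (KᵀK)⁻¹·Kᵀ·(x' − x̄) = [6]
z = y + H·x̄ = [6] + [-4] = [2]

z = [2]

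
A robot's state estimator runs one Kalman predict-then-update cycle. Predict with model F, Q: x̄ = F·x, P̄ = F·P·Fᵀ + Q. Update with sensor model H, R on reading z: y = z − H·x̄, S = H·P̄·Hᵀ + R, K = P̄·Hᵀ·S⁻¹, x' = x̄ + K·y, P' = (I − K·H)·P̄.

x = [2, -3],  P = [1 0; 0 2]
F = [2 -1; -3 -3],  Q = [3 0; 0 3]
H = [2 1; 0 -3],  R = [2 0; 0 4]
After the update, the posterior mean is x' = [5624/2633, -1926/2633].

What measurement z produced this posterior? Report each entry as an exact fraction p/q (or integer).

z = [3, 2]

x̄ = F·x = [7, 3]
P̄ = F·P·Fᵀ + Q = [9 0; 0 30]
S = H·P̄·Hᵀ + R = [68 -90; -90 274]
K = P̄·Hᵀ·S⁻¹ = [1233/2633 405/2633; 30/2633 -855/2633]
x' − x̄ = [-12807/2633, -9825/2633] = K·y
y = (KᵀK)⁻¹·Kᵀ·(x' − x̄) = [-14, 11]
z = y + H·x̄ = [-14, 11] + [17, -9] = [3, 2]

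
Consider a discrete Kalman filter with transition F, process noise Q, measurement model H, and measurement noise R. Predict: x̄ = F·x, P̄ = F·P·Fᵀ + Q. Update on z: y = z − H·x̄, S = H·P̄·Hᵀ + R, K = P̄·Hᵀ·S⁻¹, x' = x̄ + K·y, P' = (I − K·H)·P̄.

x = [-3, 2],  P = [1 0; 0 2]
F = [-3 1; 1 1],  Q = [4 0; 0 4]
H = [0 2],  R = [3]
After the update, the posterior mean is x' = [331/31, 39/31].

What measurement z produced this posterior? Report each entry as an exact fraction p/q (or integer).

x̄ = F·x = [11, -1]
P̄ = F·P·Fᵀ + Q = [15 -1; -1 7]
S = H·P̄·Hᵀ + R = [31]
K = P̄·Hᵀ·S⁻¹ = [-2/31; 14/31]
x' − x̄ = [-10/31, 70/31] = K·y
y = (KᵀK)⁻¹·Kᵀ·(x' − x̄) = [5]
z = y + H·x̄ = [5] + [-2] = [3]

z = [3]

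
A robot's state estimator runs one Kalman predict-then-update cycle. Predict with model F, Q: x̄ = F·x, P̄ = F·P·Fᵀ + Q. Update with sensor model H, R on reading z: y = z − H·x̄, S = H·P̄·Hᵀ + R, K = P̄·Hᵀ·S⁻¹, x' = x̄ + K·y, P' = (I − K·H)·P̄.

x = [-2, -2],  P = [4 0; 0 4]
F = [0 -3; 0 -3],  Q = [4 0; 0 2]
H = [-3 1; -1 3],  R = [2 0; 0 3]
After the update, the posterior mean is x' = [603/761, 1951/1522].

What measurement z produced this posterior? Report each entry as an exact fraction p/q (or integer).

z = [-1, 3]

x̄ = F·x = [6, 6]
P̄ = F·P·Fᵀ + Q = [40 36; 36 38]
S = H·P̄·Hᵀ + R = [184 -126; -126 169]
K = P̄·Hᵀ·S⁻¹ = [-1407/3805 482/3805; -1001/7610 1383/3805]
x' − x̄ = [-3963/761, -7181/1522] = K·y
y = (KᵀK)⁻¹·Kᵀ·(x' − x̄) = [11, -9]
z = y + H·x̄ = [11, -9] + [-12, 12] = [-1, 3]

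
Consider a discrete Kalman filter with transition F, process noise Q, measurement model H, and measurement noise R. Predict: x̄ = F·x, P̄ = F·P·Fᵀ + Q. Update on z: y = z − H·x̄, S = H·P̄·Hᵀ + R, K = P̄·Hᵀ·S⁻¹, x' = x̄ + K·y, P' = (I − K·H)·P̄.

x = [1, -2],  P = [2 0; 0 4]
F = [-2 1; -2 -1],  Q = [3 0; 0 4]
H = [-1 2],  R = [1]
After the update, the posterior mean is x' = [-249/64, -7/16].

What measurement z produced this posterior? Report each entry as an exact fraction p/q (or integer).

x̄ = F·x = [-4, 0]
P̄ = F·P·Fᵀ + Q = [15 4; 4 16]
S = H·P̄·Hᵀ + R = [64]
K = P̄·Hᵀ·S⁻¹ = [-7/64; 7/16]
x' − x̄ = [7/64, -7/16] = K·y
y = (KᵀK)⁻¹·Kᵀ·(x' − x̄) = [-1]
z = y + H·x̄ = [-1] + [4] = [3]

z = [3]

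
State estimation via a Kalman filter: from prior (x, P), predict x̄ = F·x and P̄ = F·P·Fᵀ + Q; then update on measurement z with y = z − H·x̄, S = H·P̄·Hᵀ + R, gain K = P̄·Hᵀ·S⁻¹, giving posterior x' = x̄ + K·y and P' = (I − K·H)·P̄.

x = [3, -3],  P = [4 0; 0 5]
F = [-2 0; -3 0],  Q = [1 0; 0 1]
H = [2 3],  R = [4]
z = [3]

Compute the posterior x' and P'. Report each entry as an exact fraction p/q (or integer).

x' = [14/33, 7/11]
P' = [545/693 -74/231; -74/231 40/77]

x̄ = F·x = [-6, -9]
P̄ = F·P·Fᵀ + Q = [17 24; 24 37]
y = z − H·x̄ = [42]
S = H·P̄·Hᵀ + R = [693]
K = P̄·Hᵀ·S⁻¹ = [106/693; 53/231]
x' = x̄ + K·y = [14/33, 7/11]
P' = (I − K·H)·P̄ = [545/693 -74/231; -74/231 40/77]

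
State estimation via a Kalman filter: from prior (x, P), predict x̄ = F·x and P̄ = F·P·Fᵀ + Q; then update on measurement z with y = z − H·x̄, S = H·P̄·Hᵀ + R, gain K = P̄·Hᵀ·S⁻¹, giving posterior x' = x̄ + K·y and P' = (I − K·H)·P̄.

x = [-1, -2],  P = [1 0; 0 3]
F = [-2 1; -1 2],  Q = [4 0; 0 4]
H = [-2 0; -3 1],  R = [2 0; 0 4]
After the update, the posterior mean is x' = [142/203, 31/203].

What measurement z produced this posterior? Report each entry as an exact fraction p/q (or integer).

x̄ = F·x = [0, -3]
P̄ = F·P·Fᵀ + Q = [11 8; 8 17]
S = H·P̄·Hᵀ + R = [46 50; 50 72]
K = P̄·Hᵀ·S⁻¹ = [-167/406 -25/406; -401/406 239/406]
x' − x̄ = [142/203, 640/203] = K·y
y = (KᵀK)⁻¹·Kᵀ·(x' − x̄) = [-2, 2]
z = y + H·x̄ = [-2, 2] + [0, -3] = [-2, -1]

z = [-2, -1]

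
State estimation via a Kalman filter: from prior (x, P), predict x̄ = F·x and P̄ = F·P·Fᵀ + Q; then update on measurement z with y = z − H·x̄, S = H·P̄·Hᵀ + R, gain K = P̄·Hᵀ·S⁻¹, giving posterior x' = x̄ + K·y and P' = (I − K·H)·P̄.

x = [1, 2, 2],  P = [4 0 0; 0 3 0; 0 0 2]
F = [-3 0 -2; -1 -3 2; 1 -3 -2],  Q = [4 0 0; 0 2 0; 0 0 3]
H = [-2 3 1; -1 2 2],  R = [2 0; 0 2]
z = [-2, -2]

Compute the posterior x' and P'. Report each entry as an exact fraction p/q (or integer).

x' = [-53789/21691, -45437/21691, -7583/21691]
P' = [606160/21691 441564/21691 -130724/21691; 441564/21691 334335/21691 -112721/21691; -130724/21691 -112721/21691 60921/21691]

x̄ = F·x = [-7, -3, -9]
P̄ = F·P·Fᵀ + Q = [48 4 -4; 4 41 15; -4 15 42]
y = z − H·x̄ = [2, 15]
S = H·P̄·Hᵀ + R = [663 538; 538 502]
K = P̄·Hᵀ·S⁻¹ = [-9176/21691 7760/21691; 3578/21691 832/21691; -7897/21691 13562/21691]
x' = x̄ + K·y = [-53789/21691, -45437/21691, -7583/21691]
P' = (I − K·H)·P̄ = [606160/21691 441564/21691 -130724/21691; 441564/21691 334335/21691 -112721/21691; -130724/21691 -112721/21691 60921/21691]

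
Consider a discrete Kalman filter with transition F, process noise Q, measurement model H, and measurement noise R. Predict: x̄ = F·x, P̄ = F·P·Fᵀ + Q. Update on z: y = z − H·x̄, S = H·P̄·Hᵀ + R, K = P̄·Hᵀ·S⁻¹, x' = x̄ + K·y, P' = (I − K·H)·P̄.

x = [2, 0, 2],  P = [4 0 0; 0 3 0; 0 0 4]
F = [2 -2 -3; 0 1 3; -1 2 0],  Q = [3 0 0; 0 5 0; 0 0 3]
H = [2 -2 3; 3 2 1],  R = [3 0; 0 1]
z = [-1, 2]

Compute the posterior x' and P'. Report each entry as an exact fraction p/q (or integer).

x' = [14803/32839, 16956/32839, -11018/32839]
P' = [833717/98517 -721852/98517 -1022191/98517; -721852/98517 643232/98517 884882/98517; -1022191/98517 884882/98517 1277336/98517]

x̄ = F·x = [-2, 6, -2]
P̄ = F·P·Fᵀ + Q = [67 -42 -20; -42 44 6; -20 6 19]
y = z − H·x̄ = [21, -2]
S = H·P̄·Hᵀ + R = [642 171; 171 199]
K = P̄·Hᵀ·S⁻¹ = [14855/98517 11752/32839; -25174/98517 1930/32839; 5954/98517 -6491/32839]
x' = x̄ + K·y = [14803/32839, 16956/32839, -11018/32839]
P' = (I − K·H)·P̄ = [833717/98517 -721852/98517 -1022191/98517; -721852/98517 643232/98517 884882/98517; -1022191/98517 884882/98517 1277336/98517]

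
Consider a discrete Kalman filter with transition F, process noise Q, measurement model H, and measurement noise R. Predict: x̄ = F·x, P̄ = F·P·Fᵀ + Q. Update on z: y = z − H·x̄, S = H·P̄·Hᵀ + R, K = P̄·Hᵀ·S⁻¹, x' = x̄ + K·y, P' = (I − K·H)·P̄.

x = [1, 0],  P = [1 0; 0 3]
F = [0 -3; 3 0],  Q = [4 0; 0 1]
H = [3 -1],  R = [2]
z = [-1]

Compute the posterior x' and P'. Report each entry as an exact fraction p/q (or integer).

x' = [62/97, 853/291]
P' = [124/97 310/97; 310/97 2810/291]

x̄ = F·x = [0, 3]
P̄ = F·P·Fᵀ + Q = [31 0; 0 10]
y = z − H·x̄ = [2]
S = H·P̄·Hᵀ + R = [291]
K = P̄·Hᵀ·S⁻¹ = [31/97; -10/291]
x' = x̄ + K·y = [62/97, 853/291]
P' = (I − K·H)·P̄ = [124/97 310/97; 310/97 2810/291]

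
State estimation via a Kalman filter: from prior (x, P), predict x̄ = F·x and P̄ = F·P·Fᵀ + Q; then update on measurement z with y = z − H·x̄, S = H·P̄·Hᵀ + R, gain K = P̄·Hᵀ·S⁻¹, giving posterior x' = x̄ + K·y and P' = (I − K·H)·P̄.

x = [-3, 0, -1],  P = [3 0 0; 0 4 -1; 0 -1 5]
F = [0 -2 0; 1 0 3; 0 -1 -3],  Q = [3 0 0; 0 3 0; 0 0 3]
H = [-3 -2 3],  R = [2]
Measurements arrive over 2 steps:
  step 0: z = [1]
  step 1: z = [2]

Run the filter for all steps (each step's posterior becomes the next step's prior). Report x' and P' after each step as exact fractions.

step 0: x̄ = F·x = [0, -6, 3]
step 0: P̄ = F·P·Fᵀ + Q = [19 6 2; 6 51 -42; 2 -42 46]
step 0: y = z − H·x̄ = [-20]
step 0: S = H·P̄·Hᵀ + R = [1331]
step 0: K = P̄·Hᵀ·S⁻¹ = [-63/1331; -246/1331; 216/1331]
step 0: x' = x̄ + K·y = [1260/1331, -3066/1331, -327/1331]
step 0: P' = (I − K·H)·P̄ = [21320/1331 -7512/1331 16270/1331; -7512/1331 7365/1331 -2766/1331; 16270/1331 -2766/1331 14570/1331]
step 1: x̄ = F·x = [6132/1331, 279/1331, 4047/1331]
step 1: P̄ = F·P·Fᵀ + Q = [33453/1331 31620/1331 -1866/1331; 31620/1331 254063/1331 -164130/1331; -1866/1331 -164130/1331 125892/1331]
step 1: y = z − H·x̄ = [9475/1331]
step 1: S = H·P̄·Hᵀ + R = [4835607/1331]
step 1: K = P̄·Hᵀ·S⁻¹ = [-8057/230267; -1095376/4835607; 237178/1611869]
step 1: x' = x̄ + K·y = [1003499/230267, -6784037/4835607, 6589403/1611869]
step 1: P' = (I − K·H)·P̄ = [4763262/230267 -1160332/230267 3984336/230267; -1160332/230267 21562915/4835607 -3573982/1611869; 3984336/230267 -3573982/1611869 25665816/1611869]

step 0: x' = [1260/1331, -3066/1331, -327/1331], P' = [21320/1331 -7512/1331 16270/1331; -7512/1331 7365/1331 -2766/1331; 16270/1331 -2766/1331 14570/1331]
step 1: x' = [1003499/230267, -6784037/4835607, 6589403/1611869], P' = [4763262/230267 -1160332/230267 3984336/230267; -1160332/230267 21562915/4835607 -3573982/1611869; 3984336/230267 -3573982/1611869 25665816/1611869]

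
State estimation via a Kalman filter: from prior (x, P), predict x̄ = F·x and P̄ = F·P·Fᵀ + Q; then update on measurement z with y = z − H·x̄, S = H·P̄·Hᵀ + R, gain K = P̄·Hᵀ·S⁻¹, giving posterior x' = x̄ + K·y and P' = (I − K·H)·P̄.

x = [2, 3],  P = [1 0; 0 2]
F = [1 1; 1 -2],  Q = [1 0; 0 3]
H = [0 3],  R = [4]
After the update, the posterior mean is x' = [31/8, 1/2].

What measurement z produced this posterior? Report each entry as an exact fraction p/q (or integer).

x̄ = F·x = [5, -4]
P̄ = F·P·Fᵀ + Q = [4 -3; -3 12]
S = H·P̄·Hᵀ + R = [112]
K = P̄·Hᵀ·S⁻¹ = [-9/112; 9/28]
x' − x̄ = [-9/8, 9/2] = K·y
y = (KᵀK)⁻¹·Kᵀ·(x' − x̄) = [14]
z = y + H·x̄ = [14] + [-12] = [2]

z = [2]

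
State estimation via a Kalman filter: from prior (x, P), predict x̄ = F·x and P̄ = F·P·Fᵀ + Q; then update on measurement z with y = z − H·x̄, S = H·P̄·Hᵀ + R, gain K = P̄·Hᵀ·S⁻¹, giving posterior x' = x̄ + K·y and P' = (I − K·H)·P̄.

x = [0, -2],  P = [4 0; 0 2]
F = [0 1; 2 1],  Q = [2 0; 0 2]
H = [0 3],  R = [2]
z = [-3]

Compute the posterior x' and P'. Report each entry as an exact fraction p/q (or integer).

x̄ = F·x = [-2, -2]
P̄ = F·P·Fᵀ + Q = [4 2; 2 20]
y = z − H·x̄ = [3]
S = H·P̄·Hᵀ + R = [182]
K = P̄·Hᵀ·S⁻¹ = [3/91; 30/91]
x' = x̄ + K·y = [-173/91, -92/91]
P' = (I − K·H)·P̄ = [346/91 2/91; 2/91 20/91]

x' = [-173/91, -92/91]
P' = [346/91 2/91; 2/91 20/91]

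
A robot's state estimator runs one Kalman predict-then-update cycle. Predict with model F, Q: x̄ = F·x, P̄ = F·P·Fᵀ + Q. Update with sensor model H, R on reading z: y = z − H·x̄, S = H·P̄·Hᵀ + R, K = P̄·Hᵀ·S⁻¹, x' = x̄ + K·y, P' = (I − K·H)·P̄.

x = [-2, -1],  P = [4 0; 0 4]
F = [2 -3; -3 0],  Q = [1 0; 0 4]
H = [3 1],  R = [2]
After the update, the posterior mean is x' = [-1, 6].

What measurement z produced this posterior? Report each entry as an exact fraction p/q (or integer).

z = [3]

x̄ = F·x = [-1, 6]
P̄ = F·P·Fᵀ + Q = [53 -24; -24 40]
S = H·P̄·Hᵀ + R = [375]
K = P̄·Hᵀ·S⁻¹ = [9/25; -32/375]
x' − x̄ = [0, 0] = K·y
y = (KᵀK)⁻¹·Kᵀ·(x' − x̄) = [0]
z = y + H·x̄ = [0] + [3] = [3]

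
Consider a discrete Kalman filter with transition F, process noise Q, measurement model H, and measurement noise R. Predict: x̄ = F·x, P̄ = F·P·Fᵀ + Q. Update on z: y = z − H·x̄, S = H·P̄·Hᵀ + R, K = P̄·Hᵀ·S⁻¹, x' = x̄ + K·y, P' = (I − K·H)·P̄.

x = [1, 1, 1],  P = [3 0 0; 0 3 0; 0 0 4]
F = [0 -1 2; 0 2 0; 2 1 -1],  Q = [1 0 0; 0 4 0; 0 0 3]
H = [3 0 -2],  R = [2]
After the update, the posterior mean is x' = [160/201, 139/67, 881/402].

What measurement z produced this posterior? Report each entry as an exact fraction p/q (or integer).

z = [-2]

x̄ = F·x = [1, 2, 2]
P̄ = F·P·Fᵀ + Q = [20 -6 -11; -6 16 6; -11 6 22]
S = H·P̄·Hᵀ + R = [402]
K = P̄·Hᵀ·S⁻¹ = [41/201; -5/67; -77/402]
x' − x̄ = [-41/201, 5/67, 77/402] = K·y
y = (KᵀK)⁻¹·Kᵀ·(x' − x̄) = [-1]
z = y + H·x̄ = [-1] + [-1] = [-2]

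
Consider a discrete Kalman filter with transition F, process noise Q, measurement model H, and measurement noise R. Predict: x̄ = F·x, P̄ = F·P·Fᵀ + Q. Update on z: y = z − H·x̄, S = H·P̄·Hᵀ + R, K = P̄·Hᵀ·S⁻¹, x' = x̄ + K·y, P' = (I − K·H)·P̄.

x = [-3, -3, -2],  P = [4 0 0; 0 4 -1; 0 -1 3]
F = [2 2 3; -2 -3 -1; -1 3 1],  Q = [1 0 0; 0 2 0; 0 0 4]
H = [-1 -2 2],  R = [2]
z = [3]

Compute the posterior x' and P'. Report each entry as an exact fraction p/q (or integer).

x' = [-542/41, 298/41, 85/41]
P' = [8272/205 -4598/205 -434/205; -4598/205 3957/205 1601/205; -434/205 1601/205 1443/205]

x̄ = F·x = [-18, 17, -8]
P̄ = F·P·Fᵀ + Q = [48 -38 14; -38 51 -25; 14 -25 41]
y = z − H·x̄ = [35]
S = H·P̄·Hᵀ + R = [410]
K = P̄·Hᵀ·S⁻¹ = [28/205; -57/205; 59/205]
x' = x̄ + K·y = [-542/41, 298/41, 85/41]
P' = (I − K·H)·P̄ = [8272/205 -4598/205 -434/205; -4598/205 3957/205 1601/205; -434/205 1601/205 1443/205]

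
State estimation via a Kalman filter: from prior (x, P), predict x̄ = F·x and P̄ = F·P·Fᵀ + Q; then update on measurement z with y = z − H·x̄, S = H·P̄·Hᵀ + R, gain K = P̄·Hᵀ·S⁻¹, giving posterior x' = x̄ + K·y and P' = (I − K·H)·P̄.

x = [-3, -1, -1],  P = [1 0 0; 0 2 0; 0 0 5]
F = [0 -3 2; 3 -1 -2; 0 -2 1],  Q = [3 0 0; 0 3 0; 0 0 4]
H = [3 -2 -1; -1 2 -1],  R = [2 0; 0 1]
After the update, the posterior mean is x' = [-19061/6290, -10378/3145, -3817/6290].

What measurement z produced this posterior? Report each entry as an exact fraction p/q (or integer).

z = [-2, -3]

x̄ = F·x = [1, -6, 1]
P̄ = F·P·Fᵀ + Q = [41 -14 22; -14 34 -6; 22 -6 17]
S = H·P̄·Hᵀ + R = [536 -398; -398 319]
K = P̄·Hᵀ·S⁻¹ = [4933/12580 1283/6290; 462/3145 1444/3145; -839/12580 -1529/6290]
x' − x̄ = [-25351/6290, 8492/3145, -10107/6290] = K·y
y = (KᵀK)⁻¹·Kᵀ·(x' − x̄) = [-16, 11]
z = y + H·x̄ = [-16, 11] + [14, -14] = [-2, -3]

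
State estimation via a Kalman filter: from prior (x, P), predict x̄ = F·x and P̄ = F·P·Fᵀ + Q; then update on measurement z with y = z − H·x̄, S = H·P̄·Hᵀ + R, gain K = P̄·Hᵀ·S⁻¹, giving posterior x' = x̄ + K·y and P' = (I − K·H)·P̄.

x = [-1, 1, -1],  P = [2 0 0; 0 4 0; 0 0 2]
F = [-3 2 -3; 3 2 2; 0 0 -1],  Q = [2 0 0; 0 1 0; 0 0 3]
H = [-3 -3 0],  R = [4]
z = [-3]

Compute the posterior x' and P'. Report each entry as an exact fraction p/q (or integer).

x' = [712/125, -2919/625, 553/625]
P' = [774/25 -3838/125 606/125; -3838/125 19306/625 -3022/625; 606/125 -3022/625 3089/625]

x̄ = F·x = [8, -3, 1]
P̄ = F·P·Fᵀ + Q = [54 -14 6; -14 43 -4; 6 -4 5]
y = z − H·x̄ = [12]
S = H·P̄·Hᵀ + R = [625]
K = P̄·Hᵀ·S⁻¹ = [-24/125; -87/625; -6/625]
x' = x̄ + K·y = [712/125, -2919/625, 553/625]
P' = (I − K·H)·P̄ = [774/25 -3838/125 606/125; -3838/125 19306/625 -3022/625; 606/125 -3022/625 3089/625]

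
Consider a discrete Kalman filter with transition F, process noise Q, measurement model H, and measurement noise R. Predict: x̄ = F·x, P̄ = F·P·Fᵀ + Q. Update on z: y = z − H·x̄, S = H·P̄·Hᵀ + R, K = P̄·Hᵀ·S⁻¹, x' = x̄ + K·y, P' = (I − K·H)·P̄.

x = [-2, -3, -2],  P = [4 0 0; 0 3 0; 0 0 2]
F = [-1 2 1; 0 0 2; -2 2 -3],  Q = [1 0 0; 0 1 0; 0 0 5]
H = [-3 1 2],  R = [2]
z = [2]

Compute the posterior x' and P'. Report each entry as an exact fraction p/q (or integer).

x̄ = F·x = [-6, -4, 4]
P̄ = F·P·Fᵀ + Q = [19 4 14; 4 9 -12; 14 -12 51]
y = z − H·x̄ = [-20]
S = H·P̄·Hᵀ + R = [146]
K = P̄·Hᵀ·S⁻¹ = [-25/146; -27/146; 24/73]
x' = x̄ + K·y = [-188/73, -22/73, -188/73]
P' = (I − K·H)·P̄ = [2149/146 -91/146 1622/73; -91/146 585/146 -228/73; 1622/73 -228/73 2571/73]

x' = [-188/73, -22/73, -188/73]
P' = [2149/146 -91/146 1622/73; -91/146 585/146 -228/73; 1622/73 -228/73 2571/73]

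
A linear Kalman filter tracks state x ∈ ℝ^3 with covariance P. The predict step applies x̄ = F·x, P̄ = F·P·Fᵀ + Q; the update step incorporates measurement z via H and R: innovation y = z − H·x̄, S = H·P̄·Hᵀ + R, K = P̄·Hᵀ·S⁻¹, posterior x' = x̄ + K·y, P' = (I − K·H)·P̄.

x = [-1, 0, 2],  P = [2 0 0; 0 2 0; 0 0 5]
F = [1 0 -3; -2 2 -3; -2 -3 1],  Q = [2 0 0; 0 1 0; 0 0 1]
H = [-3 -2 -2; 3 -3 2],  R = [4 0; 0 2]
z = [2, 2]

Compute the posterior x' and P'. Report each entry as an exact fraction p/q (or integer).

x̄ = F·x = [-7, -4, 4]
P̄ = F·P·Fᵀ + Q = [49 41 -19; 41 62 -19; -19 -19 32]
y = z − H·x̄ = [-19, 3]
S = H·P̄·Hᵀ + R = [933 116; 116 391]
K = P̄·Hᵀ·S⁻¹ = [-73057/351347 9094/351347; -70003/351347 -69989/351347; 4697/351347 56116/351347]
x' = x̄ + K·y = [-1044064/351347, -285298/351347, 1484493/351347]
P' = (I − K·H)·P̄ = [3389432/351347 54808/351347 -4992842/351347; 54808/351347 83998/351347 -26204/351347; -4992842/351347 -26204/351347 7506073/351347]

x' = [-1044064/351347, -285298/351347, 1484493/351347]
P' = [3389432/351347 54808/351347 -4992842/351347; 54808/351347 83998/351347 -26204/351347; -4992842/351347 -26204/351347 7506073/351347]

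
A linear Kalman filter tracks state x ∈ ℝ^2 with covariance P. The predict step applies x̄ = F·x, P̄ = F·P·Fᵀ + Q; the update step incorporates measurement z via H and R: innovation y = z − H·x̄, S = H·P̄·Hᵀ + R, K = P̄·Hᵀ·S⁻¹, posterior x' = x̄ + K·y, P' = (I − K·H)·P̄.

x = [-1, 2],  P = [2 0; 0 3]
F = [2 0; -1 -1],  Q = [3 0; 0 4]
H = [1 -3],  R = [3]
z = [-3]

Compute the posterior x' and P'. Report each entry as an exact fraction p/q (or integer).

x̄ = F·x = [-2, -1]
P̄ = F·P·Fᵀ + Q = [11 -4; -4 9]
y = z − H·x̄ = [-4]
S = H·P̄·Hᵀ + R = [119]
K = P̄·Hᵀ·S⁻¹ = [23/119; -31/119]
x' = x̄ + K·y = [-330/119, 5/119]
P' = (I − K·H)·P̄ = [780/119 237/119; 237/119 110/119]

x' = [-330/119, 5/119]
P' = [780/119 237/119; 237/119 110/119]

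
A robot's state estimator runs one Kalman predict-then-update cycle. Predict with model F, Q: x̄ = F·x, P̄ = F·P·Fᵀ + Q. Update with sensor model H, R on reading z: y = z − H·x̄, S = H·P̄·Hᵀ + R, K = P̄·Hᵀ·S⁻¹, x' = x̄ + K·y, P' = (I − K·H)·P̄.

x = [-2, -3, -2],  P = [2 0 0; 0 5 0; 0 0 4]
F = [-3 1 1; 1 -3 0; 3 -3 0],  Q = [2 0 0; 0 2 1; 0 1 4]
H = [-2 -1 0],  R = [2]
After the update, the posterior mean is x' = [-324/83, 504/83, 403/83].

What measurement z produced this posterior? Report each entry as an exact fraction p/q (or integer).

z = [2]

x̄ = F·x = [1, 7, 3]
P̄ = F·P·Fᵀ + Q = [29 -21 -33; -21 49 52; -33 52 67]
S = H·P̄·Hᵀ + R = [83]
K = P̄·Hᵀ·S⁻¹ = [-37/83; -7/83; 14/83]
x' − x̄ = [-407/83, -77/83, 154/83] = K·y
y = (KᵀK)⁻¹·Kᵀ·(x' − x̄) = [11]
z = y + H·x̄ = [11] + [-9] = [2]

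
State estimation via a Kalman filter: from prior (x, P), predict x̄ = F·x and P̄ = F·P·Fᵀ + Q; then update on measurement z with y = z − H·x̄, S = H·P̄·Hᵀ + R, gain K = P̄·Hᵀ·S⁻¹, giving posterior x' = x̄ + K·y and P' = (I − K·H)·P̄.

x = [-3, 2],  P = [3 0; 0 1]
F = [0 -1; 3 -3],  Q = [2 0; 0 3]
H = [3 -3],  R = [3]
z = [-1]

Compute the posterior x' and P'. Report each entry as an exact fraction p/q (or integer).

x' = [-2, -195/109]
P' = [3 3; 3 363/109]

x̄ = F·x = [-2, -15]
P̄ = F·P·Fᵀ + Q = [3 3; 3 39]
y = z − H·x̄ = [-40]
S = H·P̄·Hᵀ + R = [327]
K = P̄·Hᵀ·S⁻¹ = [0; -36/109]
x' = x̄ + K·y = [-2, -195/109]
P' = (I − K·H)·P̄ = [3 3; 3 363/109]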